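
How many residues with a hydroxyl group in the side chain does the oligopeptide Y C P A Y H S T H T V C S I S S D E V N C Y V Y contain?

Serine (S), threonine (T), and tyrosine (Y) each carry a hydroxyl group on the side chain.
Matching residues: Y1, Y5, S7, T8, T10, S13, S15, S16, Y22, Y24.

10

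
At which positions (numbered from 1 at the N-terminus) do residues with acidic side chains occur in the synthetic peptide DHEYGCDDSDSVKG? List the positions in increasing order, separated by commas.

1, 3, 7, 8, 10

Only D (aspartate) and E (glutamate) carry a side-chain carboxylic acid.
Matching residues: D1, E3, D7, D8, D10.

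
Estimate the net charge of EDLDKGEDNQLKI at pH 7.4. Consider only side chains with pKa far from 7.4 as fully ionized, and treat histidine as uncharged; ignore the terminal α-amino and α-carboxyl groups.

-3

Near pH 7.4, K and R contribute +1 each, D and E contribute −1 each, and every other side chain (His included, as stated) is uncharged.
Positive (K, R): K5, K12 → +2.
Negative (D, E): E1, D2, D4, E7, D8 → −5.
Net charge = (+2) + (−5) = −3.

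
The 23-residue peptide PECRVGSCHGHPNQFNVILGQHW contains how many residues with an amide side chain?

4

Asparagine (N) and glutamine (Q) have uncharged amide side chains.
Matching residues: N13, Q14, N16, Q21.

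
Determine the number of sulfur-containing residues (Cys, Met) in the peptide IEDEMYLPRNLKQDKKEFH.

Matching residues: M5.

1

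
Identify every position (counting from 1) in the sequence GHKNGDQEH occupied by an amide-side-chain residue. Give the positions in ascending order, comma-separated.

4, 7

Matching residues: N4, Q7.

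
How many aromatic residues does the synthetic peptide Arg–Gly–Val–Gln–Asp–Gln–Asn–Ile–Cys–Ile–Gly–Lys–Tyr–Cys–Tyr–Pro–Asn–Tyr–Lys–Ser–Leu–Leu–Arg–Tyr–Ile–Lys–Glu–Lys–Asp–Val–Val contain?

The aromatic amino acids are Phe (F, benzyl), Trp (W, indole), and Tyr (Y, phenol).
Matching residues: Tyr13, Tyr15, Tyr18, Tyr24.

4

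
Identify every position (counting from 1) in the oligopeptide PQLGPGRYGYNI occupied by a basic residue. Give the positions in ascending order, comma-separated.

7

K, R, and H are the three residues with basic side chains (ε-amine, guanidinium, and imidazole respectively).
Matching residues: R7.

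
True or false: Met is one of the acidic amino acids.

Only D (aspartate) and E (glutamate) carry a side-chain carboxylic acid.
Methionine is not in this group.

False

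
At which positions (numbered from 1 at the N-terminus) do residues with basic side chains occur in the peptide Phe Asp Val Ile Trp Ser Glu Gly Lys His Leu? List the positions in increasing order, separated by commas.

The basic amino acids are Lys (K), Arg (R), and His (H).
Matching residues: Lys9, His10.

9, 10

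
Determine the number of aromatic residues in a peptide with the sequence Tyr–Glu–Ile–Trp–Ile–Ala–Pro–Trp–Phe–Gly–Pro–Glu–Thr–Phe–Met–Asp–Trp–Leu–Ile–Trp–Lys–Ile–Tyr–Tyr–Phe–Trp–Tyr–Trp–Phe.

F, W, and Y each carry an aromatic ring on the side chain.
Matching residues: Tyr1, Trp4, Trp8, Phe9, Phe14, Trp17, Trp20, Tyr23, Tyr24, Phe25, Trp26, Tyr27, Trp28, Phe29.

14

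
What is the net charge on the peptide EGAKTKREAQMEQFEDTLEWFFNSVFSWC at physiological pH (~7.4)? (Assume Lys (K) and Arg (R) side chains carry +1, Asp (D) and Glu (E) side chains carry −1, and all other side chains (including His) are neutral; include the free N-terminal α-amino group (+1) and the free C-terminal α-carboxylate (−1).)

Positive (K, R): K4, K6, R7 → +3.
Negative (D, E): E1, E8, E12, E15, D16, E19 → −6.
The N-terminus (+1) and C-terminus (−1) cancel.
Net charge = (+3) + (−6) = −3.

-3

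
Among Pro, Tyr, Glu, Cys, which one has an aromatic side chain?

The aromatic amino acids are Phe (F, benzyl), Trp (W, indole), and Tyr (Y, phenol).
Of the listed options, only Tyr belongs to this group.

Tyr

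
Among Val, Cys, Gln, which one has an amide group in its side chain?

The amide-side-chain residues are Asn (N) and Gln (Q).
Of the listed options, only Gln belongs to this group.

Gln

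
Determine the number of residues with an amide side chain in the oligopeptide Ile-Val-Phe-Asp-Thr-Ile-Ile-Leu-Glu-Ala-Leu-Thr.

0

Only N (asparagine) and Q (glutamine) carry a side-chain carboxamide.
None of the 12 residues belong to this group.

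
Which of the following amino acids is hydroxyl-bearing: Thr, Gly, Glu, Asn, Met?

S, T, and Y are the three residues with a side-chain hydroxyl.
Of the listed options, only Thr belongs to this group.

Thr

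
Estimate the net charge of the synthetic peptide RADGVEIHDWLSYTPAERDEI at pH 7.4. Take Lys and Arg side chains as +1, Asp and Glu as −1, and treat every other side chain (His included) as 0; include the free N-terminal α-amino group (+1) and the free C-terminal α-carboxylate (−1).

Positive (K, R): R1, R18 → +2.
Negative (D, E): D3, E6, D9, E17, D19, E20 → −6.
The N-terminus (+1) and C-terminus (−1) cancel.
Net charge = (+2) + (−6) = −4.

-4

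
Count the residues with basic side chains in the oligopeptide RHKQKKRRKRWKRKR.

13

The basic amino acids are Lys (K), Arg (R), and His (H).
Matching residues: R1, H2, K3, K5, K6, R7, R8, K9, R10, K12, R13, K14, R15.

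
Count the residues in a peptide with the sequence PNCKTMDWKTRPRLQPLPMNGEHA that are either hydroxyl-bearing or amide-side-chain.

5

Hydroxyl-bearing: S, T, Y. Amide-side-chain: N, Q.
Hydroxyl-bearing residues here: T5, T10 (2).
Amide-side-chain residues here: N2, Q15, N20 (3).
The two groups share no amino acid, so total = 2 + 3 = 5.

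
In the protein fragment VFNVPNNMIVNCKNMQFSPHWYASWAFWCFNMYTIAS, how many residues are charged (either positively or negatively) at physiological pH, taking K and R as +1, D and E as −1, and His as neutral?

Charged side chains at pH ~7.4: K, R (positive); D, E (negative).
Matching residues: K13.

1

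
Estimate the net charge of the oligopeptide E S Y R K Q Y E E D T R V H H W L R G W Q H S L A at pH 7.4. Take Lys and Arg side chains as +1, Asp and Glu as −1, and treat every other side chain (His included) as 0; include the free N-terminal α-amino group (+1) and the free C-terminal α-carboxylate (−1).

0

Positive (K, R): R4, K5, R12, R18 → +4.
Negative (D, E): E1, E8, E9, D10 → −4.
The N-terminus (+1) and C-terminus (−1) cancel.
Net charge = (+4) + (−4) = 0.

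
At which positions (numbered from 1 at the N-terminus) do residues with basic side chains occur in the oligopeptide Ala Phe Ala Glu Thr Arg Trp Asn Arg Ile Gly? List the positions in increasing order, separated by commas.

Lysine (K), arginine (R), and histidine (H) have basic, nitrogen-containing side chains.
Matching residues: Arg6, Arg9.

6, 9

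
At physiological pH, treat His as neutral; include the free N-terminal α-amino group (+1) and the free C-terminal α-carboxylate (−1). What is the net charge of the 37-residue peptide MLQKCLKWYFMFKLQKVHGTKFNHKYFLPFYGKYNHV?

+7

At pH ~7.4 the Lys and Arg side chains are protonated (+1), the Asp and Glu side chains are deprotonated (−1), and with His taken as neutral all other side chains carry no charge.
Positive (K, R): K4, K7, K13, K16, K21, K25, K33 → +7.
Negative (D, E): none → −0.
The N-terminus (+1) and C-terminus (−1) cancel.
Net charge = (+7) + (−0) = +7.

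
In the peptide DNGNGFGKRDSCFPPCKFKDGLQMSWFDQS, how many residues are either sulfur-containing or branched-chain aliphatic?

Sulfur-containing: C, M. Branched-chain aliphatic: I, L, V.
Sulfur-containing residues here: C12, C16, M24 (3).
Branched-chain aliphatic residues here: L22 (1).
The two groups share no amino acid, so total = 3 + 1 = 4.

4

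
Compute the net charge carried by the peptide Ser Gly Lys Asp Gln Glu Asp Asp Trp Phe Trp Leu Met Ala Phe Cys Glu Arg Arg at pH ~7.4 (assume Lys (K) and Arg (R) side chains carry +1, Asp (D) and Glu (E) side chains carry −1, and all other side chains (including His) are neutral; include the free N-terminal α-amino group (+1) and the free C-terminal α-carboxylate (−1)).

-2

Positive (K, R): Lys3, Arg18, Arg19 → +3.
Negative (D, E): Asp4, Glu6, Asp7, Asp8, Glu17 → −5.
The N-terminus (+1) and C-terminus (−1) cancel.
Net charge = (+3) + (−5) = −2.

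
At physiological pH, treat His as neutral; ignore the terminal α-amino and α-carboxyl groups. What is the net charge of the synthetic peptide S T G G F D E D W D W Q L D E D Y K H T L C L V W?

-6

At pH ~7.4 the Lys and Arg side chains are protonated (+1), the Asp and Glu side chains are deprotonated (−1), and with His taken as neutral all other side chains carry no charge.
Positive (K, R): K18 → +1.
Negative (D, E): D6, E7, D8, D10, D14, E15, D16 → −7.
Net charge = (+1) + (−7) = −6.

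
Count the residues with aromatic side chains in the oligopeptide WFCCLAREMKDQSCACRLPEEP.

2

Phenylalanine (F), tryptophan (W), and tyrosine (Y) have aromatic ring side chains.
Matching residues: W1, F2.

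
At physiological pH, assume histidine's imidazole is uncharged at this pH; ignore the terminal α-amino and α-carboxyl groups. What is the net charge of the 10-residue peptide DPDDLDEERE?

-6

At pH ~7.4 the Lys and Arg side chains are protonated (+1), the Asp and Glu side chains are deprotonated (−1), and with His taken as neutral all other side chains carry no charge.
Positive (K, R): R9 → +1.
Negative (D, E): D1, D3, D4, D6, E7, E8, E10 → −7.
Net charge = (+1) + (−7) = −6.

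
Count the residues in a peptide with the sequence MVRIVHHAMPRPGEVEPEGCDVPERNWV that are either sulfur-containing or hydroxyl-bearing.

3

Sulfur-containing: C, M. Hydroxyl-bearing: S, T, Y.
Sulfur-containing residues here: M1, M9, C20 (3).
Hydroxyl-bearing residues here: none (0).
The two groups share no amino acid, so total = 3 + 0 = 3.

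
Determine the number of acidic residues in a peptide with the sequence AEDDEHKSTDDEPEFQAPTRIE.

The acidic residues are Asp (D) and Glu (E), whose side chains end in a carboxylate group.
Matching residues: E2, D3, D4, E5, D10, D11, E12, E14, E22.

9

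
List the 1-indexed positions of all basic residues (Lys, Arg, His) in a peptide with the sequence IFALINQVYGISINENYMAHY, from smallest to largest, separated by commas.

20

Matching residues: H20.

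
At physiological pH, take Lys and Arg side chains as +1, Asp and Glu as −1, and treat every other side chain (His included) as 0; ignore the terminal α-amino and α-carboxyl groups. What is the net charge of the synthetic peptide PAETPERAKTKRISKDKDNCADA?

+1

Positive (K, R): R7, K9, K11, R12, K15, K17 → +6.
Negative (D, E): E3, E6, D16, D18, D22 → −5.
Net charge = (+6) + (−5) = +1.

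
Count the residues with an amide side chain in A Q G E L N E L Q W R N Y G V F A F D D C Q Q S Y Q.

7

Asparagine (N) and glutamine (Q) have uncharged amide side chains.
Matching residues: Q2, N6, Q9, N12, Q22, Q23, Q26.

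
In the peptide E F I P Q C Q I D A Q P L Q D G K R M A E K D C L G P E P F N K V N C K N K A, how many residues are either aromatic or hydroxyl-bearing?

Aromatic: F, W, Y. Hydroxyl-bearing: S, T, Y.
Aromatic residues here: F2, F30 (2).
Hydroxyl-bearing residues here: none (0).
(Y belongs to both groups, but none appear in this sequence.) Total = 2 + 0 = 2.

2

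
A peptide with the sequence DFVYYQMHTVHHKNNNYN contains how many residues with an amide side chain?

5

Asparagine (N) and glutamine (Q) have uncharged amide side chains.
Matching residues: Q6, N14, N15, N16, N18.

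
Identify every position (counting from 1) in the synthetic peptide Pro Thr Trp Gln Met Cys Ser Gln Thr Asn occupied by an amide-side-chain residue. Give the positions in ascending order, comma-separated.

4, 8, 10

Asparagine (N) and glutamine (Q) have uncharged amide side chains.
Matching residues: Gln4, Gln8, Asn10.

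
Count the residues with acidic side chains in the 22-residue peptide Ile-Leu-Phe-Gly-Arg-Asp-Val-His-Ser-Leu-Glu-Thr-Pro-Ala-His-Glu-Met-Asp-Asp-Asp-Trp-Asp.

Aspartate (D) and glutamate (E) have carboxylic-acid side chains and are the acidic amino acids.
Matching residues: Asp6, Glu11, Glu16, Asp18, Asp19, Asp20, Asp22.

7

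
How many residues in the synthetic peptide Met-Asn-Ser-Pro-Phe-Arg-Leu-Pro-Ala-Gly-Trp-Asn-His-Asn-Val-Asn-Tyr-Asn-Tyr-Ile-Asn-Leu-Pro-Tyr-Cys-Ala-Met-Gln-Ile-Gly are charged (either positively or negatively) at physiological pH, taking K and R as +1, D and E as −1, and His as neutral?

1

Charged side chains at pH ~7.4: K, R (positive); D, E (negative).
Matching residues: Arg6.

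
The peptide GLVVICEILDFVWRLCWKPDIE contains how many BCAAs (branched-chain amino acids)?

9

Valine (V), leucine (L), and isoleucine (I) are the branched-chain amino acids.
Matching residues: L2, V3, V4, I5, I8, L9, V12, L15, I21.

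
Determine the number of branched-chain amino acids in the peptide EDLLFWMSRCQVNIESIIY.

Valine (V), leucine (L), and isoleucine (I) are the branched-chain amino acids.
Matching residues: L3, L4, V12, I14, I17, I18.

6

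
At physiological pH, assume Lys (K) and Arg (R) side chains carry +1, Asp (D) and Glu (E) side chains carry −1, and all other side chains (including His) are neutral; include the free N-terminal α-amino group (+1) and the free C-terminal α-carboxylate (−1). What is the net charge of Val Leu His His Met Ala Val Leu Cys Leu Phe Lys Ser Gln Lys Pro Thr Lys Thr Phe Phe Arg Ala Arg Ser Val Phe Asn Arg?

Positive (K, R): Lys12, Lys15, Lys18, Arg22, Arg24, Arg29 → +6.
Negative (D, E): none → −0.
The N-terminus (+1) and C-terminus (−1) cancel.
Net charge = (+6) + (−0) = +6.

+6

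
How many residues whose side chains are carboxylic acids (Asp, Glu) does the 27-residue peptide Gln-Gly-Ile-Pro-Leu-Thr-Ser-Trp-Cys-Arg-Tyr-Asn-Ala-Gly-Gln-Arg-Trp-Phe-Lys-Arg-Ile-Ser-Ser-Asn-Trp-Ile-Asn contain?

0

None of the 27 residues belong to this group.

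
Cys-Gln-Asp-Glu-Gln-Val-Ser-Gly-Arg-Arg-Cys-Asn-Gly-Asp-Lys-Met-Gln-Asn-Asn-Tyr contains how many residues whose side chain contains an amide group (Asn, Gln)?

Matching residues: Gln2, Gln5, Asn12, Gln17, Asn18, Asn19.

6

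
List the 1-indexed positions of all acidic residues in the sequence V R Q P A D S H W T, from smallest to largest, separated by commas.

6

Aspartate (D) and glutamate (E) have carboxylic-acid side chains and are the acidic amino acids.
Matching residues: D6.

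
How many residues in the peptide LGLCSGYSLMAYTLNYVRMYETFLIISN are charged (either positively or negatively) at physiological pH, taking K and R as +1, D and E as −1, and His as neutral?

Charged side chains at pH ~7.4: K, R (positive); D, E (negative).
Matching residues: R18, E21.

2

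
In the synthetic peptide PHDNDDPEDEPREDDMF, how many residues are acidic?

The acidic residues are Asp (D) and Glu (E), whose side chains end in a carboxylate group.
Matching residues: D3, D5, D6, E8, D9, E10, E13, D14, D15.

9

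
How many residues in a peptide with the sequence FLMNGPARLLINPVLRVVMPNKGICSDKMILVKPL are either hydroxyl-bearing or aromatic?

Hydroxyl-bearing: S, T, Y. Aromatic: F, W, Y.
Hydroxyl-bearing residues here: S26 (1).
Aromatic residues here: F1 (1).
(Y belongs to both groups, but none appear in this sequence.) Total = 1 + 1 = 2.

2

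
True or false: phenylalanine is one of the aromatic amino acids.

F, W, and Y each carry an aromatic ring on the side chain.
Phenylalanine is in this group.

True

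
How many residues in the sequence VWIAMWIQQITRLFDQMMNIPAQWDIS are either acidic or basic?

3

Acidic: D, E. Basic: H, K, R.
Acidic residues here: D15, D25 (2).
Basic residues here: R12 (1).
The two groups share no amino acid, so total = 2 + 1 = 3.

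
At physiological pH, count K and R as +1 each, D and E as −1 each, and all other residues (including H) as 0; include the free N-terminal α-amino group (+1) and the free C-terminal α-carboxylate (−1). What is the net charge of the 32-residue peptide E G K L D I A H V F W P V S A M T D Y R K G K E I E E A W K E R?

Positive (K, R): K3, R20, K21, K23, K30, R32 → +6.
Negative (D, E): E1, D5, D18, E24, E26, E27, E31 → −7.
The N-terminus (+1) and C-terminus (−1) cancel.
Net charge = (+6) + (−7) = −1.

-1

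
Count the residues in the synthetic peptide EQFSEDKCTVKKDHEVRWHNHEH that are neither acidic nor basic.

9

Acidic: D, E. Basic: K, R, H. All other residues are neither.
Matching residues: Q2, F3, S4, C8, T9, V10, V16, W18, N20.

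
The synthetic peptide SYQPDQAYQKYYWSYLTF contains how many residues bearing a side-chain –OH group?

The –OH-bearing residues are Ser, Thr (aliphatic alcohols), and Tyr (phenol).
Matching residues: S1, Y2, Y8, Y11, Y12, S14, Y15, T17.

8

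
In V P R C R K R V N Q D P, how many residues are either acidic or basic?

5

Acidic: D, E. Basic: H, K, R.
Acidic residues here: D11 (1).
Basic residues here: R3, R5, K6, R7 (4).
The two groups share no amino acid, so total = 1 + 4 = 5.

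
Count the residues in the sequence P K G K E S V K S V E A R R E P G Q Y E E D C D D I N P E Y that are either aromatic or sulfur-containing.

3

Aromatic: F, W, Y. Sulfur-containing: C, M.
Aromatic residues here: Y19, Y30 (2).
Sulfur-containing residues here: C23 (1).
The two groups share no amino acid, so total = 2 + 1 = 3.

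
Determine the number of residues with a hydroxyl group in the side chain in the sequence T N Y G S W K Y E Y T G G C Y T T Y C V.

10

The –OH-bearing residues are Ser, Thr (aliphatic alcohols), and Tyr (phenol).
Matching residues: T1, Y3, S5, Y8, Y10, T11, Y15, T16, T17, Y18.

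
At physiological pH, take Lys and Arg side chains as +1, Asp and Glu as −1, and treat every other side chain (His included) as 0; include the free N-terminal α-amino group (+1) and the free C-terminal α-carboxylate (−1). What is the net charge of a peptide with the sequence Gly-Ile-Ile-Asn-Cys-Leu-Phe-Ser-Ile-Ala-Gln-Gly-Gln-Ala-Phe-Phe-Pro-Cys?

Positive (K, R): none → +0.
Negative (D, E): none → −0.
The N-terminus (+1) and C-terminus (−1) cancel.
Net charge = (+0) + (−0) = 0.

0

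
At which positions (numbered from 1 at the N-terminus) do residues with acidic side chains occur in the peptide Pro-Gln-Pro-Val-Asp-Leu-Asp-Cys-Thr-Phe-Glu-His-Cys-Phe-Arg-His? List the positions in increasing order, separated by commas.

Only D (aspartate) and E (glutamate) carry a side-chain carboxylic acid.
Matching residues: Asp5, Asp7, Glu11.

5, 7, 11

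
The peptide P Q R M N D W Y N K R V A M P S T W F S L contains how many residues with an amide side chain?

3

Asparagine (N) and glutamine (Q) have uncharged amide side chains.
Matching residues: Q2, N5, N9.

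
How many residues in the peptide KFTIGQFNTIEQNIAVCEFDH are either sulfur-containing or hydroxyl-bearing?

3

Sulfur-containing: C, M. Hydroxyl-bearing: S, T, Y.
Sulfur-containing residues here: C17 (1).
Hydroxyl-bearing residues here: T3, T9 (2).
The two groups share no amino acid, so total = 1 + 2 = 3.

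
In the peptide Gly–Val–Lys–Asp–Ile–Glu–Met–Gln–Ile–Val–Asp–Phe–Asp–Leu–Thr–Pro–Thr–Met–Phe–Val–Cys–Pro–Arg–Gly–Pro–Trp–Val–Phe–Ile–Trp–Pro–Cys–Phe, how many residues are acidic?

4

The acidic residues are Asp (D) and Glu (E), whose side chains end in a carboxylate group.
Matching residues: Asp4, Glu6, Asp11, Asp13.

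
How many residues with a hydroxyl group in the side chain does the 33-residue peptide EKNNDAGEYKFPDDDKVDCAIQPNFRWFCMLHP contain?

The –OH-bearing residues are Ser, Thr (aliphatic alcohols), and Tyr (phenol).
Matching residues: Y9.

1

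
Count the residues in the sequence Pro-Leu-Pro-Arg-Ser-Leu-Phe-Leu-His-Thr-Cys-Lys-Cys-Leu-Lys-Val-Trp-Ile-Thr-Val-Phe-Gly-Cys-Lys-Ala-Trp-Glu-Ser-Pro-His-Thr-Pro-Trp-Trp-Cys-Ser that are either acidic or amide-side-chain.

1

Acidic: D, E. Amide-side-chain: N, Q.
Acidic residues here: Glu27 (1).
Amide-side-chain residues here: none (0).
The two groups share no amino acid, so total = 1 + 0 = 1.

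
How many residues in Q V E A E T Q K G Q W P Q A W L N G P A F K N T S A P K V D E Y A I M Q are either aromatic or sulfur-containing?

Aromatic: F, W, Y. Sulfur-containing: C, M.
Aromatic residues here: W11, W15, F21, Y32 (4).
Sulfur-containing residues here: M35 (1).
The two groups share no amino acid, so total = 4 + 1 = 5.

5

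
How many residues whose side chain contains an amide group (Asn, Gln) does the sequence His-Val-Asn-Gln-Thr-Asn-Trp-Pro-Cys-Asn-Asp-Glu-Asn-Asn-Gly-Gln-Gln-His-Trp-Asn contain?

Matching residues: Asn3, Gln4, Asn6, Asn10, Asn13, Asn14, Gln16, Gln17, Asn20.

9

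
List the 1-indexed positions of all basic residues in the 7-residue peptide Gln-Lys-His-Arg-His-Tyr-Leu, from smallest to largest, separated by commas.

2, 3, 4, 5

Lysine (K), arginine (R), and histidine (H) have basic, nitrogen-containing side chains.
Matching residues: Lys2, His3, Arg4, His5.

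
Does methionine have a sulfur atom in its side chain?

Only Cys (C) and Met (M) have a sulfur atom in the side chain.
Methionine is in this group.

Yes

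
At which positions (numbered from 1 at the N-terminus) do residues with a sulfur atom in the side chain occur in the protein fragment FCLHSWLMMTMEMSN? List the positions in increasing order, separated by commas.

2, 8, 9, 11, 13

The sulfur-bearing residues are cysteine (–SH) and methionine (–S–CH₃).
Matching residues: C2, M8, M9, M11, M13.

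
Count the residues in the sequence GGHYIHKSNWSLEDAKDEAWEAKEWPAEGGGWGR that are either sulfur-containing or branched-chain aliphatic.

2

Sulfur-containing: C, M. Branched-chain aliphatic: I, L, V.
Sulfur-containing residues here: none (0).
Branched-chain aliphatic residues here: I5, L12 (2).
The two groups share no amino acid, so total = 0 + 2 = 2.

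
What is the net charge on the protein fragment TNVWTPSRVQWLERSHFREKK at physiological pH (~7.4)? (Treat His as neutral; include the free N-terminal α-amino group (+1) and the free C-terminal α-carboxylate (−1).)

+3

Near pH 7.4, K and R contribute +1 each, D and E contribute −1 each, and every other side chain (His included, as stated) is uncharged.
Positive (K, R): R8, R14, R18, K20, K21 → +5.
Negative (D, E): E13, E19 → −2.
The N-terminus (+1) and C-terminus (−1) cancel.
Net charge = (+5) + (−2) = +3.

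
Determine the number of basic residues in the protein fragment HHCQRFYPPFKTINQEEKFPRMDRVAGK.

8

Lysine (K), arginine (R), and histidine (H) have basic, nitrogen-containing side chains.
Matching residues: H1, H2, R5, K11, K18, R21, R24, K28.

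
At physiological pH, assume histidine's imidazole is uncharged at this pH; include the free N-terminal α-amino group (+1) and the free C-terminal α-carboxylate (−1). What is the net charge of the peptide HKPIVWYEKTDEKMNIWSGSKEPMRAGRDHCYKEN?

The side chains ionized at physiological pH are Lys/Arg (+1) and Asp/Glu (−1); with His treated as neutral, nothing else contributes.
Positive (K, R): K2, K9, K13, K21, R25, R28, K33 → +7.
Negative (D, E): E8, D11, E12, E22, D29, E34 → −6.
The N-terminus (+1) and C-terminus (−1) cancel.
Net charge = (+7) + (−6) = +1.

+1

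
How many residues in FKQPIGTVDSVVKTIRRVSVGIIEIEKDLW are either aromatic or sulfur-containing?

Aromatic: F, W, Y. Sulfur-containing: C, M.
Aromatic residues here: F1, W30 (2).
Sulfur-containing residues here: none (0).
The two groups share no amino acid, so total = 2 + 0 = 2.

2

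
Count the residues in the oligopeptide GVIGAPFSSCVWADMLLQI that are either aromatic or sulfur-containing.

Aromatic: F, W, Y. Sulfur-containing: C, M.
Aromatic residues here: F7, W12 (2).
Sulfur-containing residues here: C10, M15 (2).
The two groups share no amino acid, so total = 2 + 2 = 4.

4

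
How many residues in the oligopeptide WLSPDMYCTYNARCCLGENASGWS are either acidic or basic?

Acidic: D, E. Basic: H, K, R.
Acidic residues here: D5, E18 (2).
Basic residues here: R13 (1).
The two groups share no amino acid, so total = 2 + 1 = 3.

3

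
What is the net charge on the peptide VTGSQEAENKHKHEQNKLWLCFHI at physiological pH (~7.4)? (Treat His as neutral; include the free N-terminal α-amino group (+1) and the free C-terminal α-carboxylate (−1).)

At pH ~7.4 the Lys and Arg side chains are protonated (+1), the Asp and Glu side chains are deprotonated (−1), and with His taken as neutral all other side chains carry no charge.
Positive (K, R): K10, K12, K17 → +3.
Negative (D, E): E6, E8, E14 → −3.
The N-terminus (+1) and C-terminus (−1) cancel.
Net charge = (+3) + (−3) = 0.

0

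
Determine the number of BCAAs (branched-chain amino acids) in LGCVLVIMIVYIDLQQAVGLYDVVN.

Valine (V), leucine (L), and isoleucine (I) are the branched-chain amino acids.
Matching residues: L1, V4, L5, V6, I7, I9, V10, I12, L14, V18, L20, V23, V24.

13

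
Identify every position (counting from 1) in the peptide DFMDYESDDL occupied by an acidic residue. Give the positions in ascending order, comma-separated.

1, 4, 6, 8, 9

Only D (aspartate) and E (glutamate) carry a side-chain carboxylic acid.
Matching residues: D1, D4, E6, D8, D9.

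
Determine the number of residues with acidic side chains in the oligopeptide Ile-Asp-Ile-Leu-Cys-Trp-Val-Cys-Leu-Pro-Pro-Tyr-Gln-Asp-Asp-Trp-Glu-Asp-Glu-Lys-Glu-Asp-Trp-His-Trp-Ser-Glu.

9

Only D (aspartate) and E (glutamate) carry a side-chain carboxylic acid.
Matching residues: Asp2, Asp14, Asp15, Glu17, Asp18, Glu19, Glu21, Asp22, Glu27.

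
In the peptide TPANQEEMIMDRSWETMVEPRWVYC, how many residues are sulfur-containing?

Only Cys (C) and Met (M) have a sulfur atom in the side chain.
Matching residues: M8, M10, M17, C25.

4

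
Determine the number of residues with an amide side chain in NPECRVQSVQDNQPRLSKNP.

Only N (asparagine) and Q (glutamine) carry a side-chain carboxamide.
Matching residues: N1, Q7, Q10, N12, Q13, N19.

6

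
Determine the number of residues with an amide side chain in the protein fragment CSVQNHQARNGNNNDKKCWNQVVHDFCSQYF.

10

Asparagine (N) and glutamine (Q) have uncharged amide side chains.
Matching residues: Q4, N5, Q7, N10, N12, N13, N14, N20, Q21, Q29.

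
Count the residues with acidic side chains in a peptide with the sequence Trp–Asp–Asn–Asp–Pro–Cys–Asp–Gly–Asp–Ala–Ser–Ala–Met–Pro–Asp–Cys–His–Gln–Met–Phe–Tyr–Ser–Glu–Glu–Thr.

Only D (aspartate) and E (glutamate) carry a side-chain carboxylic acid.
Matching residues: Asp2, Asp4, Asp7, Asp9, Asp15, Glu23, Glu24.

7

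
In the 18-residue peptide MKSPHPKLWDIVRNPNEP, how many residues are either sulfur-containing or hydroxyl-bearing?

Sulfur-containing: C, M. Hydroxyl-bearing: S, T, Y.
Sulfur-containing residues here: M1 (1).
Hydroxyl-bearing residues here: S3 (1).
The two groups share no amino acid, so total = 1 + 1 = 2.

2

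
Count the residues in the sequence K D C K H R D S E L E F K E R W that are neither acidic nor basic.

Acidic: D, E. Basic: K, R, H. All other residues are neither.
Matching residues: C3, S8, L10, F12, W16.

5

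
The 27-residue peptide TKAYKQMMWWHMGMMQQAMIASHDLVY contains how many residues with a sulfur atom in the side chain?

6

Only Cys (C) and Met (M) have a sulfur atom in the side chain.
Matching residues: M7, M8, M12, M14, M15, M19.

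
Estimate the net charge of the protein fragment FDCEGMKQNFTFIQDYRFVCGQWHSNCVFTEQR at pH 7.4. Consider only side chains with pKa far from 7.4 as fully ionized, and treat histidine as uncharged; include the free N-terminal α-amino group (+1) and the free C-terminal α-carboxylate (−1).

-1

Near pH 7.4, K and R contribute +1 each, D and E contribute −1 each, and every other side chain (His included, as stated) is uncharged.
Positive (K, R): K7, R17, R33 → +3.
Negative (D, E): D2, E4, D15, E31 → −4.
The N-terminus (+1) and C-terminus (−1) cancel.
Net charge = (+3) + (−4) = −1.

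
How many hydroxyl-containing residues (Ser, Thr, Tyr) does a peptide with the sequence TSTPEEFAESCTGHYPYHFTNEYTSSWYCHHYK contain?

14

Matching residues: T1, S2, T3, S10, T12, Y15, Y17, T20, Y23, T24, S25, S26, Y28, Y32.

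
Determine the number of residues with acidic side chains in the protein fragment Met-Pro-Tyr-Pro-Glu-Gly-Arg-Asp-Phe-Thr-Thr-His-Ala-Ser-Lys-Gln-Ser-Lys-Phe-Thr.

2

Only D (aspartate) and E (glutamate) carry a side-chain carboxylic acid.
Matching residues: Glu5, Asp8.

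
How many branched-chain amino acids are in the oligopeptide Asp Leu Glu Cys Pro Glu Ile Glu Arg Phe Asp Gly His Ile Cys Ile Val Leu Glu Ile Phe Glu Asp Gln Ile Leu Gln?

9

Valine (V), leucine (L), and isoleucine (I) are the branched-chain amino acids.
Matching residues: Leu2, Ile7, Ile14, Ile16, Val17, Leu18, Ile20, Ile25, Leu26.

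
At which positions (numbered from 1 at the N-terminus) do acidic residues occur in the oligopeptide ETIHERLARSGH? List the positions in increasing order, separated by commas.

Only D (aspartate) and E (glutamate) carry a side-chain carboxylic acid.
Matching residues: E1, E5.

1, 5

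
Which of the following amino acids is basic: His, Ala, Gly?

Lysine (K), arginine (R), and histidine (H) have basic, nitrogen-containing side chains.
Of the listed options, only His belongs to this group.

His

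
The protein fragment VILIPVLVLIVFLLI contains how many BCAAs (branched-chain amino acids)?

13

V, L, and I make up the branched-chain aliphatic group.
Matching residues: V1, I2, L3, I4, V6, L7, V8, L9, I10, V11, L13, L14, I15.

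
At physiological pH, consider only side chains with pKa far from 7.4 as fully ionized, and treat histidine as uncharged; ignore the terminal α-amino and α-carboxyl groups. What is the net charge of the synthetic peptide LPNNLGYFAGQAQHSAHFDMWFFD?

-2

At pH ~7.4 the Lys and Arg side chains are protonated (+1), the Asp and Glu side chains are deprotonated (−1), and with His taken as neutral all other side chains carry no charge.
Positive (K, R): none → +0.
Negative (D, E): D19, D24 → −2.
Net charge = (+0) + (−2) = −2.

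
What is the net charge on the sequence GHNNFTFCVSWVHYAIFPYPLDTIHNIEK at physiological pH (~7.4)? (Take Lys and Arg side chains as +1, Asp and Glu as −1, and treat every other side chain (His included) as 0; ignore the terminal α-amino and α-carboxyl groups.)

-1

Positive (K, R): K29 → +1.
Negative (D, E): D22, E28 → −2.
Net charge = (+1) + (−2) = −1.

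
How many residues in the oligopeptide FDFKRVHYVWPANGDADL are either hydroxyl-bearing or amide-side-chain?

Hydroxyl-bearing: S, T, Y. Amide-side-chain: N, Q.
Hydroxyl-bearing residues here: Y8 (1).
Amide-side-chain residues here: N13 (1).
The two groups share no amino acid, so total = 1 + 1 = 2.

2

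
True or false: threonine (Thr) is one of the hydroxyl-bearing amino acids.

The –OH-bearing residues are Ser, Thr (aliphatic alcohols), and Tyr (phenol).
Threonine is in this group.

True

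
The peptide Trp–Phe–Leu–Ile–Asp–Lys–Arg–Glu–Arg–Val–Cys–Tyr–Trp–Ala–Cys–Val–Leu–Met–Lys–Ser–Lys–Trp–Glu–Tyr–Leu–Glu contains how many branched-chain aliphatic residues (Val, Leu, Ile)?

6

Matching residues: Leu3, Ile4, Val10, Val16, Leu17, Leu25.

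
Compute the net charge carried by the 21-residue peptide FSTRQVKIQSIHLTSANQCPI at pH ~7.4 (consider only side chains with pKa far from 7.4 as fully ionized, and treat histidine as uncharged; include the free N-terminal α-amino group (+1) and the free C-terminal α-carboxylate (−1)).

+2

Near pH 7.4, K and R contribute +1 each, D and E contribute −1 each, and every other side chain (His included, as stated) is uncharged.
Positive (K, R): R4, K7 → +2.
Negative (D, E): none → −0.
The N-terminus (+1) and C-terminus (−1) cancel.
Net charge = (+2) + (−0) = +2.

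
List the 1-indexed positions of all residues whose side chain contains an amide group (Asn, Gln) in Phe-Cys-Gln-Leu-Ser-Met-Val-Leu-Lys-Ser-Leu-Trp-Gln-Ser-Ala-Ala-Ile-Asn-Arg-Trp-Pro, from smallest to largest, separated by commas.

Matching residues: Gln3, Gln13, Asn18.

3, 13, 18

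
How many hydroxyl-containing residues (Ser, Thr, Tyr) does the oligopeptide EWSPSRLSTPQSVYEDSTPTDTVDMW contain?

10

Matching residues: S3, S5, S8, T9, S12, Y14, S17, T18, T20, T22.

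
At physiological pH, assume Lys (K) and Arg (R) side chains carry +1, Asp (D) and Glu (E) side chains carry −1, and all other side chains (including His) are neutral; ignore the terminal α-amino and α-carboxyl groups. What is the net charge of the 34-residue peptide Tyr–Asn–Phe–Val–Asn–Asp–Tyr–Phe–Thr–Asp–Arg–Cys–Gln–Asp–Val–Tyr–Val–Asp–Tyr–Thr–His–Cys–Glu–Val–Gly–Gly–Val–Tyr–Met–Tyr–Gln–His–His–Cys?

Positive (K, R): Arg11 → +1.
Negative (D, E): Asp6, Asp10, Asp14, Asp18, Glu23 → −5.
Net charge = (+1) + (−5) = −4.

-4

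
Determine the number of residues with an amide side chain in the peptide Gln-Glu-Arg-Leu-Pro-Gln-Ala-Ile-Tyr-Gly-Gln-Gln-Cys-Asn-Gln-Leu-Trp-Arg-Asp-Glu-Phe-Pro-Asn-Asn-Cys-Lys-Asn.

Asparagine (N) and glutamine (Q) have uncharged amide side chains.
Matching residues: Gln1, Gln6, Gln11, Gln12, Asn14, Gln15, Asn23, Asn24, Asn27.

9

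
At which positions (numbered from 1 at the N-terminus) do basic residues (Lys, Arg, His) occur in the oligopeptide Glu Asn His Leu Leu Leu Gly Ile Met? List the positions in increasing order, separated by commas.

Matching residues: His3.

3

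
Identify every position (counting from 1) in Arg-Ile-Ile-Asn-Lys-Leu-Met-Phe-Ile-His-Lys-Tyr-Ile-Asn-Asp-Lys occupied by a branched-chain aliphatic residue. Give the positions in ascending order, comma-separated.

2, 3, 6, 9, 13

The BCAAs are Val, Leu, and Ile — aliphatic side chains with a branch point.
Matching residues: Ile2, Ile3, Leu6, Ile9, Ile13.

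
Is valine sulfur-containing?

The sulfur-bearing residues are cysteine (–SH) and methionine (–S–CH₃).
Valine is not in this group.

No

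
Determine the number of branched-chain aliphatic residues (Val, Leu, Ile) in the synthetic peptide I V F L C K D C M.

Matching residues: I1, V2, L4.

3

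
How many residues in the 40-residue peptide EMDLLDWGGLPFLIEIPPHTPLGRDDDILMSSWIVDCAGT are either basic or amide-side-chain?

Basic: H, K, R. Amide-side-chain: N, Q.
Basic residues here: H19, R24 (2).
Amide-side-chain residues here: none (0).
The two groups share no amino acid, so total = 2 + 0 = 2.

2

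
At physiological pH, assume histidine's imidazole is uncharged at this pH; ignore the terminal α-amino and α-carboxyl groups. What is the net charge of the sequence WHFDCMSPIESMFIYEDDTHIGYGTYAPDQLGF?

-6

The side chains ionized at physiological pH are Lys/Arg (+1) and Asp/Glu (−1); with His treated as neutral, nothing else contributes.
Positive (K, R): none → +0.
Negative (D, E): D4, E10, E16, D17, D18, D29 → −6.
Net charge = (+0) + (−6) = −6.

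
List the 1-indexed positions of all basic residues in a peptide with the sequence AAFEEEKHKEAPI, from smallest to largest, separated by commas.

The basic amino acids are Lys (K), Arg (R), and His (H).
Matching residues: K7, H8, K9.

7, 8, 9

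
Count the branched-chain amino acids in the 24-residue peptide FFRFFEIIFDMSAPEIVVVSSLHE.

V, L, and I make up the branched-chain aliphatic group.
Matching residues: I7, I8, I16, V17, V18, V19, L22.

7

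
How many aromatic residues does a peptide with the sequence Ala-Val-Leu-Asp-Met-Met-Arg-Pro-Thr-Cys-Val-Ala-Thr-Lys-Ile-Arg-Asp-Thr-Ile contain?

Phenylalanine (F), tryptophan (W), and tyrosine (Y) have aromatic ring side chains.
None of the 19 residues belong to this group.

0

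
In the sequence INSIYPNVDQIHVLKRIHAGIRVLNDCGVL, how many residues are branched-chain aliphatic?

V, L, and I make up the branched-chain aliphatic group.
Matching residues: I1, I4, V8, I11, V13, L14, I17, I21, V23, L24, V29, L30.

12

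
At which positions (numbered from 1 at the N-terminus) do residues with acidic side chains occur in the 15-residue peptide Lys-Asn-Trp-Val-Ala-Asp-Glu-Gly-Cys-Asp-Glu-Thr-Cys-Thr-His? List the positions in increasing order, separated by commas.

6, 7, 10, 11

Only D (aspartate) and E (glutamate) carry a side-chain carboxylic acid.
Matching residues: Asp6, Glu7, Asp10, Glu11.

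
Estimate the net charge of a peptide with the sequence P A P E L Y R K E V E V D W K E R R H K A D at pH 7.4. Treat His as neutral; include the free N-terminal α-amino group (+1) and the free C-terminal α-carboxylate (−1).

0

At pH ~7.4 the Lys and Arg side chains are protonated (+1), the Asp and Glu side chains are deprotonated (−1), and with His taken as neutral all other side chains carry no charge.
Positive (K, R): R7, K8, K15, R17, R18, K20 → +6.
Negative (D, E): E4, E9, E11, D13, E16, D22 → −6.
The N-terminus (+1) and C-terminus (−1) cancel.
Net charge = (+6) + (−6) = 0.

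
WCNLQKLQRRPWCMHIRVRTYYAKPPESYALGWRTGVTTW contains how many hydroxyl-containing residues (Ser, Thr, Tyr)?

Matching residues: T20, Y21, Y22, S28, Y29, T35, T38, T39.

8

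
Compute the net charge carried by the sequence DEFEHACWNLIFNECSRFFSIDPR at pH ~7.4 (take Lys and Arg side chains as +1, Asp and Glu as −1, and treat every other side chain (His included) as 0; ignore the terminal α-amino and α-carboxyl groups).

Positive (K, R): R17, R24 → +2.
Negative (D, E): D1, E2, E4, E14, D22 → −5.
Net charge = (+2) + (−5) = −3.

-3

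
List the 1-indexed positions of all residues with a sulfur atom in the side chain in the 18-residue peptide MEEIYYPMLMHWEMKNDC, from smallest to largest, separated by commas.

Cysteine (C, thiol) and methionine (M, thioether) are the two sulfur-containing amino acids.
Matching residues: M1, M8, M10, M14, C18.

1, 8, 10, 14, 18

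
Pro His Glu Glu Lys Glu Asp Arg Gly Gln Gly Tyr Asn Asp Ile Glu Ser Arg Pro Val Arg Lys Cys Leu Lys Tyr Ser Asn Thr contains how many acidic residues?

Only D (aspartate) and E (glutamate) carry a side-chain carboxylic acid.
Matching residues: Glu3, Glu4, Glu6, Asp7, Asp14, Glu16.

6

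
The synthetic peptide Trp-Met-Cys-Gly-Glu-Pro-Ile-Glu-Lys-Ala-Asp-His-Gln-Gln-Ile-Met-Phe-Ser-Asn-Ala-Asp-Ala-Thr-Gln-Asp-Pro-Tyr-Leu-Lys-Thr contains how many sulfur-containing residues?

3

The sulfur-bearing residues are cysteine (–SH) and methionine (–S–CH₃).
Matching residues: Met2, Cys3, Met16.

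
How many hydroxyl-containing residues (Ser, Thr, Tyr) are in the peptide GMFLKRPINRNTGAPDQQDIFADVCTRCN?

Matching residues: T12, T26.

2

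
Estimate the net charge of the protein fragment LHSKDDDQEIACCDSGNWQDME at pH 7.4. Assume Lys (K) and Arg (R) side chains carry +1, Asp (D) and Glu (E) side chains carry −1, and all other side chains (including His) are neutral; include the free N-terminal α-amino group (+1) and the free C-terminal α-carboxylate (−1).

-6

Positive (K, R): K4 → +1.
Negative (D, E): D5, D6, D7, E9, D14, D20, E22 → −7.
The N-terminus (+1) and C-terminus (−1) cancel.
Net charge = (+1) + (−7) = −6.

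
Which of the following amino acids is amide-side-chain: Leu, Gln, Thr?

Gln

The amide-side-chain residues are Asn (N) and Gln (Q).
Of the listed options, only Gln belongs to this group.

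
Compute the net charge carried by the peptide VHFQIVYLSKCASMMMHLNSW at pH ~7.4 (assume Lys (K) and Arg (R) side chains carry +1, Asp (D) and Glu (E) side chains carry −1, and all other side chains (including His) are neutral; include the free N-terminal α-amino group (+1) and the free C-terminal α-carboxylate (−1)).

+1

Positive (K, R): K10 → +1.
Negative (D, E): none → −0.
The N-terminus (+1) and C-terminus (−1) cancel.
Net charge = (+1) + (−0) = +1.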